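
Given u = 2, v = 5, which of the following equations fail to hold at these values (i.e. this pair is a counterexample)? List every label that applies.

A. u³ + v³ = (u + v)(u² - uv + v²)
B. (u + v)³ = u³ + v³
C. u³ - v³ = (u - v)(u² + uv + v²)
B

Evaluating each claim at the given values:
A. LHS = 133, RHS = 133 → holds here (LHS = RHS)
B. LHS = 343, RHS = 133 → fails here (LHS ≠ RHS)
C. LHS = -117, RHS = -117 → holds here (LHS = RHS)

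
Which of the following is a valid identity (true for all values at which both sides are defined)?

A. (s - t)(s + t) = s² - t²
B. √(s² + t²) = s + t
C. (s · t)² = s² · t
A: holds — e.g. at (0, 1), both sides equal -1.
B: fails at (1, 1) — LHS = √(2) ≈ 1.414, RHS = 2.
C: fails at (5, 8) — LHS = 1600, RHS = 200.

Answer: A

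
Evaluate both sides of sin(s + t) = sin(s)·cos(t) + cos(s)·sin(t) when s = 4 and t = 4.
LHS = sin(4 + 4) = sin(8) ≈ 0.9894
RHS = sin(4)·cos(4) + cos(4)·sin(4) = 2·sin(4)·cos(4) ≈ 0.9894

LHS = RHS: the two sides agree.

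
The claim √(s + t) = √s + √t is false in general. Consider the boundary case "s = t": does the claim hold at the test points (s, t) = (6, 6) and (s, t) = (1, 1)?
No, fails at both test points

At (6, 6): LHS = 2·√(3) ≈ 3.464 ≠ RHS = 2·√(6) ≈ 4.899
At (1, 1): LHS = √(2) ≈ 1.414 ≠ RHS = 2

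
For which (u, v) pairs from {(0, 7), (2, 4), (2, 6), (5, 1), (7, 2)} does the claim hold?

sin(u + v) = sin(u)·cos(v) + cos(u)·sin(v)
All pairs

Testing each pair:
(0, 7): LHS = sin(7) ≈ 0.657, RHS = sin(7) ≈ 0.657 → holds
(2, 4): LHS = sin(6) ≈ -0.2794, RHS = sin(2)·cos(4) + sin(4)·cos(2) ≈ -0.2794 → holds
(2, 6): LHS = sin(8) ≈ 0.9894, RHS = sin(6)·cos(2) + sin(2)·cos(6) ≈ 0.9894 → holds
(5, 1): LHS = sin(6) ≈ -0.2794, RHS = sin(5)·cos(1) + sin(1)·cos(5) ≈ -0.2794 → holds
(7, 2): LHS = sin(9) ≈ 0.4121, RHS = sin(7)·cos(2) + sin(2)·cos(7) ≈ 0.4121 → holds

Every pair satisfies the claim.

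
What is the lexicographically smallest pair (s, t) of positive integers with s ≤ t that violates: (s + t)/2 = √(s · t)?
At (1, 1): both sides equal 1, so it holds there.

Substituting (1, 2) into the claim:
LHS = (1 + 2)/2 = 3/2
RHS = √(1 · 2) = √(2) ≈ 1.414

Since LHS ≠ RHS, this pair disproves the claim, and no lexicographically smaller pair (s ≤ t, positive integers) does.

For instance (4, 6) is also a counterexample (LHS = 5, RHS = 2·√(6) ≈ 4.899), but it's lexicographically larger.

Answer: (s, t) = (1, 2)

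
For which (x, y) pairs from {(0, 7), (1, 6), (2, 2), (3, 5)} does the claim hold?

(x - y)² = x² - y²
Testing each pair:
(0, 7): LHS = 49, RHS = -49 → fails
(1, 6): LHS = 25, RHS = -35 → fails
(2, 2): LHS = 0, RHS = 0 → holds
(3, 5): LHS = 4, RHS = -16 → fails

1 of 4 pairs satisfies the claim.

Answer: (2, 2)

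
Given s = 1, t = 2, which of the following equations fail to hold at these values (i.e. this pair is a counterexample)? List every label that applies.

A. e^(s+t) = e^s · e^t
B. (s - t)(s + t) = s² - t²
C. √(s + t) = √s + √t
Evaluating each claim at the given values:
A. LHS = e^3 ≈ 20.09, RHS = e^3 ≈ 20.09 → holds here (LHS = RHS)
B. LHS = -3, RHS = -3 → holds here (LHS = RHS)
C. LHS = √(3) ≈ 1.732, RHS = 1 + √(2) ≈ 2.414 → fails here (LHS ≠ RHS)

Answer: C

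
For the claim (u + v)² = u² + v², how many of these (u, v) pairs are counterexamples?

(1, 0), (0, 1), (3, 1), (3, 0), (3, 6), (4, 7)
Testing each pair:
(1, 0): LHS = 1, RHS = 1 → satisfies claim
(0, 1): LHS = 1, RHS = 1 → satisfies claim
(3, 1): LHS = 16, RHS = 10 → counterexample
(3, 0): LHS = 9, RHS = 9 → satisfies claim
(3, 6): LHS = 81, RHS = 45 → counterexample
(4, 7): LHS = 121, RHS = 65 → counterexample

That makes 3 counterexamples.

Answer: 3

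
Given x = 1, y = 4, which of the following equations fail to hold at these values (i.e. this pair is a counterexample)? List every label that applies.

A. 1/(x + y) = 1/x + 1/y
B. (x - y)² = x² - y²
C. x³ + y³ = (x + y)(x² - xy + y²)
A, B

Evaluating each claim at the given values:
A. LHS = 1/5, RHS = 5/4 → fails here (LHS ≠ RHS)
B. LHS = 9, RHS = -15 → fails here (LHS ≠ RHS)
C. LHS = 65, RHS = 65 → holds here (LHS = RHS)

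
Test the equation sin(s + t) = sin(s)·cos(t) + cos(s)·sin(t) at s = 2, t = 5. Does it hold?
Substituting s = 2, t = 5:

LHS = sin(2 + 5) = sin(7) ≈ 0.657
RHS = sin(2)·cos(5) + cos(2)·sin(5) = sin(2)·cos(5) + sin(5)·cos(2) ≈ 0.657

LHS = RHS, so the equation holds at this point.

Answer: Holds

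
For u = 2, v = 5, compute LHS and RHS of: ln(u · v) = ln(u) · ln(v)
LHS = ln(2 · 5) = ln(10) ≈ 2.303
RHS = ln(2) · ln(5) ≈ 1.116

LHS ≠ RHS (they differ by about 1.187), so the equation does not hold here.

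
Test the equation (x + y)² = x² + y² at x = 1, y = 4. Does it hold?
Fails

Substituting x = 1, y = 4:

LHS = (1 + 4)² = 25
RHS = 1² + 4² = 17

LHS ≠ RHS, so the equation does not hold at this point.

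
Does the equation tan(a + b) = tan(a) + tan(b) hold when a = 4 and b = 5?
Substituting a = 4, b = 5:

LHS = tan(4 + 5) = tan(9) ≈ -0.4523
RHS = tan(4) + tan(5) ≈ -2.223

LHS ≠ RHS, so the equation does not hold at this point.

Answer: Fails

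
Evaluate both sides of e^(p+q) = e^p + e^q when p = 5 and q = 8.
LHS = e^(5+8) = e^13 ≈ 442413.4
RHS = e^5 + e^8 ≈ 3129

LHS ≠ RHS (they differ by about 439284.0), so the equation does not hold here.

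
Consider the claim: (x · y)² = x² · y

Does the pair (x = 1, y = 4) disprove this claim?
Yes

Substituting x = 1, y = 4:
LHS = (1 · 4)² = 16
RHS = 1² · 4 = 4

Since LHS ≠ RHS, this pair disproves the claim.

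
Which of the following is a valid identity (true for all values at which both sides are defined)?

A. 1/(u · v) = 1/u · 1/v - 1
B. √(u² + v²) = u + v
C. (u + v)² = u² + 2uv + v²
A: fails at (2, 2) — LHS = 1/4, RHS = -3/4.
B: fails at (2, 3) — LHS = √(13) ≈ 3.606, RHS = 5.
C: holds — e.g. at (4, 4), both sides equal 64.

Answer: C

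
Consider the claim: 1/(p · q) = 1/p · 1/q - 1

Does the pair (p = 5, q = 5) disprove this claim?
Substituting p = 5, q = 5:
LHS = 1/(5 · 5) = 1/25
RHS = 1/5 · 1/5 - 1 = -24/25

Since LHS ≠ RHS, this pair disproves the claim.

Answer: Yes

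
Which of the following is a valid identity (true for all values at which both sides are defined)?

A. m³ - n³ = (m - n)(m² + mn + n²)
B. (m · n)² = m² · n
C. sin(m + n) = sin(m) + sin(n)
A

A: holds — e.g. at (4, 4), both sides equal 0.
B: fails at (3, 3) — LHS = 81, RHS = 27.
C: fails at (4, 6) — LHS = sin(10) ≈ -0.544, RHS = sin(4) + sin(6) ≈ -1.036.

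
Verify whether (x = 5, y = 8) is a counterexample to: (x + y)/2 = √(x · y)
Substituting x = 5, y = 8:
LHS = (5 + 8)/2 = 13/2
RHS = √(5 · 8) = 2·√(10) ≈ 6.325

Since LHS ≠ RHS, this pair disproves the claim.

Answer: Yes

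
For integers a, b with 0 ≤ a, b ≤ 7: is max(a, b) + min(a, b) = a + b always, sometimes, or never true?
The identity holds for every pair in the range. For instance at (a, b) = (3, 3): both sides equal 6.

Answer: Always true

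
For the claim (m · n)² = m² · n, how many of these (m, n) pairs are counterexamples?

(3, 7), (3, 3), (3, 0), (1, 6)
3

Testing each pair:
(3, 7): LHS = 441, RHS = 63 → counterexample
(3, 3): LHS = 81, RHS = 27 → counterexample
(3, 0): LHS = 0, RHS = 0 → satisfies claim
(1, 6): LHS = 36, RHS = 6 → counterexample

That makes 3 counterexamples.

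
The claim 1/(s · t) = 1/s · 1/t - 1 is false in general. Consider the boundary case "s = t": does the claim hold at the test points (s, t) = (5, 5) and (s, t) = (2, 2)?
At (5, 5): LHS = 1/25 ≠ RHS = -24/25
At (2, 2): LHS = 1/4 ≠ RHS = -3/4

Answer: No, fails at both test points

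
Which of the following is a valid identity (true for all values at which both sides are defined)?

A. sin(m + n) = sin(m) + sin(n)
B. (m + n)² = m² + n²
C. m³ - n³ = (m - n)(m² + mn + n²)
C

A: fails at (2, 5) — LHS = sin(7) ≈ 0.657, RHS = sin(5) + sin(2) ≈ -0.04963.
B: fails at (2, 5) — LHS = 49, RHS = 29.
C: holds — e.g. at (2, 5), both sides equal -117.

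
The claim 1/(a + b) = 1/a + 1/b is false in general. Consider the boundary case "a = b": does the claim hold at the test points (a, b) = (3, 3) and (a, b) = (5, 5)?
At (3, 3): LHS = 1/6 ≠ RHS = 2/3
At (5, 5): LHS = 1/10 ≠ RHS = 2/5

Answer: No, fails at both test points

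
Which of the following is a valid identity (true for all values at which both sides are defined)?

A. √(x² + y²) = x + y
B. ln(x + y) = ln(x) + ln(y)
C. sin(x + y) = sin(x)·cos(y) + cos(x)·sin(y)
A: fails at (2, 7) — LHS = √(53) ≈ 7.28, RHS = 9.
B: fails at (4, 6) — LHS = ln(10) ≈ 2.303, RHS = ln(4) + ln(6) ≈ 3.178.
C: holds — e.g. at (5, 5), both sides equal sin(10) ≈ -0.544.

Answer: C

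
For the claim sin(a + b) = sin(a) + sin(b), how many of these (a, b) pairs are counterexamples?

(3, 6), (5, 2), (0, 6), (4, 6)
3

Testing each pair:
(3, 6): LHS = sin(9) ≈ 0.4121, RHS = sin(6) + sin(3) ≈ -0.1383 → counterexample
(5, 2): LHS = sin(7) ≈ 0.657, RHS = sin(5) + sin(2) ≈ -0.04963 → counterexample
(0, 6): LHS = sin(6) ≈ -0.2794, RHS = sin(6) ≈ -0.2794 → satisfies claim
(4, 6): LHS = sin(10) ≈ -0.544, RHS = sin(4) + sin(6) ≈ -1.036 → counterexample

That makes 3 counterexamples.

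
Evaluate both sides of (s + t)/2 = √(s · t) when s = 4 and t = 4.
LHS = (4 + 4)/2 = 4
RHS = √(4 · 4) = 4

LHS = RHS: the two sides agree.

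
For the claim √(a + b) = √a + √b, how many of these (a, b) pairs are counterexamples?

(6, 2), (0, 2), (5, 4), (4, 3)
Testing each pair:
(6, 2): LHS = 2·√(2) ≈ 2.828, RHS = √(2) + √(6) ≈ 3.864 → counterexample
(0, 2): LHS = √(2) ≈ 1.414, RHS = √(2) ≈ 1.414 → satisfies claim
(5, 4): LHS = 3, RHS = 2 + √(5) ≈ 4.236 → counterexample
(4, 3): LHS = √(7) ≈ 2.646, RHS = √(3) + 2 ≈ 3.732 → counterexample

That makes 3 counterexamples.

Answer: 3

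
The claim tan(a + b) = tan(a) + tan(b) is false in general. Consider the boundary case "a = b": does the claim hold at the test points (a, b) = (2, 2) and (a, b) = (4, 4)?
At (2, 2): LHS = tan(4) ≈ 1.158 ≠ RHS = 2·tan(2) ≈ -4.37
At (4, 4): LHS = tan(8) ≈ -6.8 ≠ RHS = 2·tan(4) ≈ 2.316

Answer: No, fails at both test points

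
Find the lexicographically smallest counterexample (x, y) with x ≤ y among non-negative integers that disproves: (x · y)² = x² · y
(x, y) = (1, 2)

Substituting (1, 2) into the claim:
LHS = (1 · 2)² = 4
RHS = 1² · 2 = 2

Since LHS ≠ RHS, this pair disproves the claim, and no lexicographically smaller pair (x ≤ y, non-negative integers) does.

For instance (1, 7) is also a counterexample (LHS = 49, RHS = 7), but it's lexicographically larger.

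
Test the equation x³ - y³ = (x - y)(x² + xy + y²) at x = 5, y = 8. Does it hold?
Substituting x = 5, y = 8:

LHS = 5³ - 8³ = -387
RHS = (5 - 8)(5² + 5·8 + 8²) = -387

LHS = RHS, so the equation holds at this point.

Answer: Holds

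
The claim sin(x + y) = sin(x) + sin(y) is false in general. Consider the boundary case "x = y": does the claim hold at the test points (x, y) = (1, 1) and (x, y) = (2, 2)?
No, fails at both test points

At (1, 1): LHS = sin(2) ≈ 0.9093 ≠ RHS = 2·sin(1) ≈ 1.683
At (2, 2): LHS = sin(4) ≈ -0.7568 ≠ RHS = 2·sin(2) ≈ 1.819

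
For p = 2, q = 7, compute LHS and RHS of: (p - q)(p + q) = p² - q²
LHS = (2 - 7)(2 + 7) = -45
RHS = 2² - 7² = -45

LHS = RHS: the two sides agree.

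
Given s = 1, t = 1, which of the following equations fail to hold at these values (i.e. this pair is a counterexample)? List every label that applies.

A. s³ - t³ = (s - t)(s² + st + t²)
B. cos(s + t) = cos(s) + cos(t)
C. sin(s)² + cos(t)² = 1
B

Evaluating each claim at the given values:
A. LHS = 0, RHS = 0 → holds here (LHS = RHS)
B. LHS = cos(2) ≈ -0.4161, RHS = 2·cos(1) ≈ 1.081 → fails here (LHS ≠ RHS)
C. LHS = cos(1)² + sin(1)² = 1, RHS = 1 → holds here (LHS = RHS)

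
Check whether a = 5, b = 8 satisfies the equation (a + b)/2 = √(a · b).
Substituting a = 5, b = 8:

LHS = (5 + 8)/2 = 13/2
RHS = √(5 · 8) = 2·√(10) ≈ 6.325

LHS ≠ RHS, so the equation does not hold at this point.

Answer: Fails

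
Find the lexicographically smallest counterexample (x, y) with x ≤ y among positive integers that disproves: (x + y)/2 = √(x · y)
Substituting (1, 2) into the claim:
LHS = (1 + 2)/2 = 3/2
RHS = √(1 · 2) = √(2) ≈ 1.414

Since LHS ≠ RHS, this pair disproves the claim, and no lexicographically smaller pair (x ≤ y, positive integers) does.

For instance (4, 8) is also a counterexample (LHS = 6, RHS = 4·√(2) ≈ 5.657), but it's lexicographically larger.

Answer: (x, y) = (1, 2)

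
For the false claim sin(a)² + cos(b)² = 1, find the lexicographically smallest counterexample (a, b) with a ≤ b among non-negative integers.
(a, b) = (0, 1)

At (0, 0): both sides equal 1, so it holds there.

Substituting (0, 1) into the claim:
LHS = sin(0)² + cos(1)² = cos(1)² ≈ 0.2919
RHS = 1

Since LHS ≠ RHS, this pair disproves the claim, and no lexicographically smaller pair (a ≤ b, non-negative integers) does.

For instance (1, 7) is also a counterexample (LHS = cos(7)² + sin(1)² ≈ 1.276, RHS = 1), but it's lexicographically larger.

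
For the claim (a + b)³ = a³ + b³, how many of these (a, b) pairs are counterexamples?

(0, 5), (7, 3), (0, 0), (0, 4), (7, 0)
Testing each pair:
(0, 5): LHS = 125, RHS = 125 → satisfies claim
(7, 3): LHS = 1000, RHS = 370 → counterexample
(0, 0): LHS = 0, RHS = 0 → satisfies claim
(0, 4): LHS = 64, RHS = 64 → satisfies claim
(7, 0): LHS = 343, RHS = 343 → satisfies claim

That makes 1 counterexample.

Answer: 1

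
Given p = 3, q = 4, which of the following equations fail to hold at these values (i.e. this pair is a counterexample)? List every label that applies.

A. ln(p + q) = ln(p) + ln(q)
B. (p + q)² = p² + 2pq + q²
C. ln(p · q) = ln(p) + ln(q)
A

Evaluating each claim at the given values:
A. LHS = ln(7) ≈ 1.946, RHS = ln(3) + ln(4) ≈ 2.485 → fails here (LHS ≠ RHS)
B. LHS = 49, RHS = 49 → holds here (LHS = RHS)
C. LHS = ln(12) ≈ 2.485, RHS = ln(3) + ln(4) ≈ 2.485 → holds here (LHS = RHS)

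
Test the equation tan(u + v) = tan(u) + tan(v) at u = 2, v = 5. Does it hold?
Fails

Substituting u = 2, v = 5:

LHS = tan(2 + 5) = tan(7) ≈ 0.8714
RHS = tan(2) + tan(5) ≈ -5.566

LHS ≠ RHS, so the equation does not hold at this point.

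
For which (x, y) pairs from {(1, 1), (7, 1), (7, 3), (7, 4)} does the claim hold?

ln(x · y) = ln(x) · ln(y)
(1, 1)

Testing each pair:
(1, 1): LHS = 0, RHS = 0 → holds
(7, 1): LHS = ln(7) ≈ 1.946, RHS = 0 → fails
(7, 3): LHS = ln(21) ≈ 3.045, RHS = ln(3)·ln(7) ≈ 2.138 → fails
(7, 4): LHS = ln(28) ≈ 3.332, RHS = ln(4)·ln(7) ≈ 2.698 → fails

1 of 4 pairs satisfies the claim.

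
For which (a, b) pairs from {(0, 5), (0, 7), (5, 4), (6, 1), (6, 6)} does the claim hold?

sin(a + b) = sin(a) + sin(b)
(0, 5), (0, 7)

Testing each pair:
(0, 5): LHS = sin(5) ≈ -0.9589, RHS = sin(5) ≈ -0.9589 → holds
(0, 7): LHS = sin(7) ≈ 0.657, RHS = sin(7) ≈ 0.657 → holds
(5, 4): LHS = sin(9) ≈ 0.4121, RHS = sin(5) + sin(4) ≈ -1.716 → fails
(6, 1): LHS = sin(7) ≈ 0.657, RHS = sin(6) + sin(1) ≈ 0.5621 → fails
(6, 6): LHS = sin(12) ≈ -0.5366, RHS = 2·sin(6) ≈ -0.5588 → fails

2 of 5 pairs satisfy the claim.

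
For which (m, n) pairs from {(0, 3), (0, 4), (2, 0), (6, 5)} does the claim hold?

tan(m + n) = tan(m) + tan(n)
Testing each pair:
(0, 3): LHS = tan(3) ≈ -0.1425, RHS = tan(3) ≈ -0.1425 → holds
(0, 4): LHS = tan(4) ≈ 1.158, RHS = tan(4) ≈ 1.158 → holds
(2, 0): LHS = tan(2) ≈ -2.185, RHS = tan(2) ≈ -2.185 → holds
(6, 5): LHS = tan(11) ≈ -226, RHS = tan(5) + tan(6) ≈ -3.672 → fails

3 of 4 pairs satisfy the claim.

Answer: (0, 3), (0, 4), (2, 0)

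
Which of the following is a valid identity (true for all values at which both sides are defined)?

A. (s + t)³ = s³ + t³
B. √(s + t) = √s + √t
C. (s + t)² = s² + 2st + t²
C

A: fails at (4, 5) — LHS = 729, RHS = 189.
B: fails at (2, 2) — LHS = 2, RHS = 2·√(2) ≈ 2.828.
C: holds — e.g. at (3, 3), both sides equal 36.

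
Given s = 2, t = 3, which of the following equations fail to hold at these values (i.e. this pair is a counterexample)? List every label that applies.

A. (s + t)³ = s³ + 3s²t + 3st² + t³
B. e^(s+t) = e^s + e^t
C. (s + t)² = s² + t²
Evaluating each claim at the given values:
A. LHS = 125, RHS = 125 → holds here (LHS = RHS)
B. LHS = e^5 ≈ 148.4, RHS = e^2 + e^3 ≈ 27.47 → fails here (LHS ≠ RHS)
C. LHS = 25, RHS = 13 → fails here (LHS ≠ RHS)

Answer: B, C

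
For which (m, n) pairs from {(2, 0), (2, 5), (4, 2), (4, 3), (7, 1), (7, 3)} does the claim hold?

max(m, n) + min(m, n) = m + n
Testing each pair:
(2, 0): LHS = 2, RHS = 2 → holds
(2, 5): LHS = 7, RHS = 7 → holds
(4, 2): LHS = 6, RHS = 6 → holds
(4, 3): LHS = 7, RHS = 7 → holds
(7, 1): LHS = 8, RHS = 8 → holds
(7, 3): LHS = 10, RHS = 10 → holds

Every pair satisfies the claim.

Answer: All pairs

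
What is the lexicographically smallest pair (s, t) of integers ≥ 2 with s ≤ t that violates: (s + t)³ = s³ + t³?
(s, t) = (2, 2)

Substituting (2, 2) into the claim:
LHS = (2 + 2)³ = 64
RHS = 2³ + 2³ = 16

Since LHS ≠ RHS, this pair disproves the claim, and no lexicographically smaller pair (s ≤ t, integers ≥ 2) does.

For instance (2, 4) is also a counterexample (LHS = 216, RHS = 72), but it's lexicographically larger.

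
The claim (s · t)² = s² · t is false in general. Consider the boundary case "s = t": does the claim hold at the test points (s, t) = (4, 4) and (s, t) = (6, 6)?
At (4, 4): LHS = 256 ≠ RHS = 64
At (6, 6): LHS = 1296 ≠ RHS = 216

Answer: No, fails at both test points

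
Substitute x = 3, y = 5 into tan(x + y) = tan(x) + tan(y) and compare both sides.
LHS = tan(3 + 5) = tan(8) ≈ -6.8
RHS = tan(3) + tan(5) ≈ -3.523

LHS ≠ RHS (they differ by about 3.277), so the equation does not hold here.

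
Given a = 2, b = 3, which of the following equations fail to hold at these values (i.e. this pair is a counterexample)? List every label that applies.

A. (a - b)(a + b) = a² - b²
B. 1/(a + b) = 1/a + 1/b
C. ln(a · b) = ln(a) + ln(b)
Evaluating each claim at the given values:
A. LHS = -5, RHS = -5 → holds here (LHS = RHS)
B. LHS = 1/5, RHS = 5/6 → fails here (LHS ≠ RHS)
C. LHS = ln(6) ≈ 1.792, RHS = ln(2) + ln(3) ≈ 1.792 → holds here (LHS = RHS)

Answer: B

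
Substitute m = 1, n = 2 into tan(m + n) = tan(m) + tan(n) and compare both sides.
LHS = tan(1 + 2) = tan(3) ≈ -0.1425
RHS = tan(1) + tan(2) ≈ -0.6276

LHS ≠ RHS (they differ by about 0.4851), so the equation does not hold here.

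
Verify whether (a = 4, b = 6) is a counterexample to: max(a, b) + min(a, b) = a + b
No

Substituting a = 4, b = 6:
LHS = max(4, 6) + min(4, 6) = 10
RHS = 4 + 6 = 10

The sides agree, so this pair does not disprove the claim.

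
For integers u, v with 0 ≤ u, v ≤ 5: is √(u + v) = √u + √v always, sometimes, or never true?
It holds at (u, v) = (0, 2) (both sides equal √(2) ≈ 1.414), but fails at (u, v) = (3, 4) (LHS = √(7) ≈ 2.646, RHS = √(3) + 2 ≈ 3.732).

Answer: Sometimes true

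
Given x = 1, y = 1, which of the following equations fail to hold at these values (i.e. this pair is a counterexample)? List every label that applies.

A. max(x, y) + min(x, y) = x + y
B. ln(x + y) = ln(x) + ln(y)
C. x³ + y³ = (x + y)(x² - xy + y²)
Evaluating each claim at the given values:
A. LHS = 2, RHS = 2 → holds here (LHS = RHS)
B. LHS = ln(2) ≈ 0.6931, RHS = 0 → fails here (LHS ≠ RHS)
C. LHS = 2, RHS = 2 → holds here (LHS = RHS)

Answer: B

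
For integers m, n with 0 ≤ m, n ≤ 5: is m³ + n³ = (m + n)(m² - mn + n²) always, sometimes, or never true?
Always true

The identity holds for every pair in the range. For instance at (m, n) = (5, 5): both sides equal 250.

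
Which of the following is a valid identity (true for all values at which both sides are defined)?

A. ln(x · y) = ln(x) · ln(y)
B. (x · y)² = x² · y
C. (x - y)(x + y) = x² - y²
C

A: fails at (3, 3) — LHS = ln(9) ≈ 2.197, RHS = ln(3)² ≈ 1.207.
B: fails at (6, 7) — LHS = 1764, RHS = 252.
C: holds — e.g. at (2, 7), both sides equal -45.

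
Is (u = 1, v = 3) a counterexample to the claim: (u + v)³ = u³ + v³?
Substituting u = 1, v = 3:
LHS = (1 + 3)³ = 64
RHS = 1³ + 3³ = 28

Since LHS ≠ RHS, this pair disproves the claim.

Answer: Yes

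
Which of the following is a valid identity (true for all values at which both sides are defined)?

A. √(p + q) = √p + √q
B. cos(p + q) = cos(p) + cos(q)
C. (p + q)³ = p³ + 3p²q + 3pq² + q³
C

A: fails at (3, 7) — LHS = √(10) ≈ 3.162, RHS = √(3) + √(7) ≈ 4.378.
B: fails at (5, 8) — LHS = cos(13) ≈ 0.9074, RHS = cos(8) + cos(5) ≈ 0.1382.
C: holds — e.g. at (2, 2), both sides equal 64.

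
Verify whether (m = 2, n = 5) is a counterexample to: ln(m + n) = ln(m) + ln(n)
Substituting m = 2, n = 5:
LHS = ln(2 + 5) = ln(7) ≈ 1.946
RHS = ln(2) + ln(5) ≈ 2.303

Since LHS ≠ RHS, this pair disproves the claim.

Answer: Yes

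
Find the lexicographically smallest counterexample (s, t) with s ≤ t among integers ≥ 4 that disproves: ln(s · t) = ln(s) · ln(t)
(s, t) = (4, 4)

Substituting (4, 4) into the claim:
LHS = ln(4 · 4) = ln(16) ≈ 2.773
RHS = ln(4) · ln(4) = ln(4)² ≈ 1.922

Since LHS ≠ RHS, this pair disproves the claim, and no lexicographically smaller pair (s ≤ t, integers ≥ 4) does.

For instance (4, 7) is also a counterexample (LHS = ln(28) ≈ 3.332, RHS = ln(4)·ln(7) ≈ 2.698), but it's lexicographically larger.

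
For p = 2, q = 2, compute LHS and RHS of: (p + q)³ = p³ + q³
LHS = (2 + 2)³ = 64
RHS = 2³ + 2³ = 16

LHS ≠ RHS, so the equation does not hold here.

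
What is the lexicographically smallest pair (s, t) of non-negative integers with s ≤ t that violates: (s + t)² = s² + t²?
(s, t) = (1, 1)

At (0, 0): both sides equal 0, so it holds there.
At (0, 4): both sides equal 16, so it holds there.

Substituting (1, 1) into the claim:
LHS = (1 + 1)² = 4
RHS = 1² + 1² = 2

Since LHS ≠ RHS, this pair disproves the claim, and no lexicographically smaller pair (s ≤ t, non-negative integers) does.

For instance (3, 5) is also a counterexample (LHS = 64, RHS = 34), but it's lexicographically larger.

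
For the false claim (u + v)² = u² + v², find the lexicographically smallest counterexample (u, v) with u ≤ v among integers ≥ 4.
Substituting (4, 4) into the claim:
LHS = (4 + 4)² = 64
RHS = 4² + 4² = 32

Since LHS ≠ RHS, this pair disproves the claim, and no lexicographically smaller pair (u ≤ v, integers ≥ 4) does.

For instance (5, 6) is also a counterexample (LHS = 121, RHS = 61), but it's lexicographically larger.

Answer: (u, v) = (4, 4)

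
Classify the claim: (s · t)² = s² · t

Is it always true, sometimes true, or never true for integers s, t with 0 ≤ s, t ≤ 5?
Sometimes true

It holds at (s, t) = (4, 0) (both sides equal 0), but fails at (s, t) = (4, 2) (LHS = 64, RHS = 32).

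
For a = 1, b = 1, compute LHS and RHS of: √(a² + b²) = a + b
LHS = √(1² + 1²) = √(2) ≈ 1.414
RHS = 1 + 1 = 2

LHS ≠ RHS (they differ by about 0.5858), so the equation does not hold here.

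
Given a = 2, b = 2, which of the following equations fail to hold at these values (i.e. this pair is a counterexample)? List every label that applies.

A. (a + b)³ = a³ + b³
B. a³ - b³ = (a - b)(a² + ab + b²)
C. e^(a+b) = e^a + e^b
A, C

Evaluating each claim at the given values:
A. LHS = 64, RHS = 16 → fails here (LHS ≠ RHS)
B. LHS = 0, RHS = 0 → holds here (LHS = RHS)
C. LHS = e^4 ≈ 54.6, RHS = 2·e^2 ≈ 14.78 → fails here (LHS ≠ RHS)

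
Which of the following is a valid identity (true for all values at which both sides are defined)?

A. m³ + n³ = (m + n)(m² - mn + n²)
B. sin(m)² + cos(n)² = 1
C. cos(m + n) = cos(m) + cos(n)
A

A: holds — e.g. at (2, 4), both sides equal 72.
B: fails at (3, 5) — LHS = sin(3)² + cos(5)² ≈ 0.1004, RHS = 1.
C: fails at (1, 3) — LHS = cos(4) ≈ -0.6536, RHS = cos(3) + cos(1) ≈ -0.4497.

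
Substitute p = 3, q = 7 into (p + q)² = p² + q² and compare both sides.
LHS = (3 + 7)² = 100
RHS = 3² + 7² = 58

LHS ≠ RHS, so the equation does not hold here.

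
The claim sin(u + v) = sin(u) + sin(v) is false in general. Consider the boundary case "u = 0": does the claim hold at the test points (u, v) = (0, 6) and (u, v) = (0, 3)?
At (0, 6): LHS = sin(6) ≈ -0.2794, RHS = sin(6) ≈ -0.2794 → equal
At (0, 3): LHS = sin(3) ≈ 0.1411, RHS = sin(3) ≈ 0.1411 → equal

So the claim does hold at both of these boundary points, even though it is not an identity.

Answer: Yes, holds at both test points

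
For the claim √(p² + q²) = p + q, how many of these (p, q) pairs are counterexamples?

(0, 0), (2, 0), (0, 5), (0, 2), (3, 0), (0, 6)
0

Testing each pair:
(0, 0): LHS = 0, RHS = 0 → satisfies claim
(2, 0): LHS = 2, RHS = 2 → satisfies claim
(0, 5): LHS = 5, RHS = 5 → satisfies claim
(0, 2): LHS = 2, RHS = 2 → satisfies claim
(3, 0): LHS = 3, RHS = 3 → satisfies claim
(0, 6): LHS = 6, RHS = 6 → satisfies claim

That makes 0 counterexamples.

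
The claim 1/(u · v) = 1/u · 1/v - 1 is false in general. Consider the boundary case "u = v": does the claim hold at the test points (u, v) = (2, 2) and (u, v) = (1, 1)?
No, fails at both test points

At (2, 2): LHS = 1/4 ≠ RHS = -3/4
At (1, 1): LHS = 1 ≠ RHS = 0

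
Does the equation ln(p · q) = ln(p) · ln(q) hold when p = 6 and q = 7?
Substituting p = 6, q = 7:

LHS = ln(6 · 7) = ln(42) ≈ 3.738
RHS = ln(6) · ln(7) ≈ 3.487

LHS ≠ RHS, so the equation does not hold at this point.

Answer: Fails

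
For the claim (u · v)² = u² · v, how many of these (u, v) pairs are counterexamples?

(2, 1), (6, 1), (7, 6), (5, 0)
1

Testing each pair:
(2, 1): LHS = 4, RHS = 4 → satisfies claim
(6, 1): LHS = 36, RHS = 36 → satisfies claim
(7, 6): LHS = 1764, RHS = 294 → counterexample
(5, 0): LHS = 0, RHS = 0 → satisfies claim

That makes 1 counterexample.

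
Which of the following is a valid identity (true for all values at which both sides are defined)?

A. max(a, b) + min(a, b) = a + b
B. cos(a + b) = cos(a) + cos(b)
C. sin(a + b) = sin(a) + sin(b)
A

A: holds — e.g. at (0, 1), both sides equal 1.
B: fails at (1, 3) — LHS = cos(4) ≈ -0.6536, RHS = cos(3) + cos(1) ≈ -0.4497.
C: fails at (1, 4) — LHS = sin(5) ≈ -0.9589, RHS = sin(4) + sin(1) ≈ 0.08467.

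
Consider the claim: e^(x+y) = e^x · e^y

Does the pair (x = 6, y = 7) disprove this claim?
No

Substituting x = 6, y = 7:
LHS = e^(6+7) = e^13 ≈ 442413.4
RHS = e^6 · e^7 = e^13 ≈ 442413.4

The sides agree, so this pair does not disprove the claim.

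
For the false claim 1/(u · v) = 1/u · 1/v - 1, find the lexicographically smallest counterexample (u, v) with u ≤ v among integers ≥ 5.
Substituting (5, 5) into the claim:
LHS = 1/(5 · 5) = 1/25
RHS = 1/5 · 1/5 - 1 = -24/25

Since LHS ≠ RHS, this pair disproves the claim, and no lexicographically smaller pair (u ≤ v, integers ≥ 5) does.

For instance (5, 7) is also a counterexample (LHS = 1/35, RHS = -34/35), but it's lexicographically larger.

Answer: (u, v) = (5, 5)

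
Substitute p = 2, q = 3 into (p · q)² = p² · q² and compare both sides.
LHS = (2 · 3)² = 36
RHS = 2² · 3² = 36

LHS = RHS: the two sides agree.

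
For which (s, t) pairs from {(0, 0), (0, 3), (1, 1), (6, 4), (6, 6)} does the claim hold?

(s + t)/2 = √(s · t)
(0, 0), (1, 1), (6, 6)

Testing each pair:
(0, 0): LHS = 0, RHS = 0 → holds
(0, 3): LHS = 3/2, RHS = 0 → fails
(1, 1): LHS = 1, RHS = 1 → holds
(6, 4): LHS = 5, RHS = 2·√(6) ≈ 4.899 → fails
(6, 6): LHS = 6, RHS = 6 → holds

3 of 5 pairs satisfy the claim.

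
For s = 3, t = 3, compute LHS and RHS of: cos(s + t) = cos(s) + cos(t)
LHS = cos(3 + 3) = cos(6) ≈ 0.9602
RHS = cos(3) + cos(3) = 2·cos(3) ≈ -1.98

LHS ≠ RHS (they differ by about 2.94), so the equation does not hold here.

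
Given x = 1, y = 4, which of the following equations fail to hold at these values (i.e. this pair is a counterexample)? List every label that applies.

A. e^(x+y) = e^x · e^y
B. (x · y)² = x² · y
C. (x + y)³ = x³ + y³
Evaluating each claim at the given values:
A. LHS = e^5 ≈ 148.4, RHS = e^5 ≈ 148.4 → holds here (LHS = RHS)
B. LHS = 16, RHS = 4 → fails here (LHS ≠ RHS)
C. LHS = 125, RHS = 65 → fails here (LHS ≠ RHS)

Answer: B, C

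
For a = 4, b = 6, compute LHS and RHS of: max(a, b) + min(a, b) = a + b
LHS = max(4, 6) + min(4, 6) = 10
RHS = 4 + 6 = 10

LHS = RHS: the two sides agree.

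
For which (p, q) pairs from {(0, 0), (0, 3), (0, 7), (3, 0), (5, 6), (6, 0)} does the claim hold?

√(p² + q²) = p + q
(0, 0), (0, 3), (0, 7), (3, 0), (6, 0)

Testing each pair:
(0, 0): LHS = 0, RHS = 0 → holds
(0, 3): LHS = 3, RHS = 3 → holds
(0, 7): LHS = 7, RHS = 7 → holds
(3, 0): LHS = 3, RHS = 3 → holds
(5, 6): LHS = √(61) ≈ 7.81, RHS = 11 → fails
(6, 0): LHS = 6, RHS = 6 → holds

5 of 6 pairs satisfy the claim.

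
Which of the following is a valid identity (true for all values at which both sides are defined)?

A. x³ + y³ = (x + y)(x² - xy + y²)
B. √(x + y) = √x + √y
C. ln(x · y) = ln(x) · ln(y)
A: holds — e.g. at (0, 1), both sides equal 1.
B: fails at (1, 4) — LHS = √(5) ≈ 2.236, RHS = 3.
C: fails at (1, 3) — LHS = ln(3) ≈ 1.099, RHS = 0.

Answer: A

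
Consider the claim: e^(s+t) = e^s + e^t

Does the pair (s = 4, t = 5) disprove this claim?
Yes

Substituting s = 4, t = 5:
LHS = e^(4+5) = e^9 ≈ 8103
RHS = e^4 + e^5 ≈ 203

Since LHS ≠ RHS, this pair disproves the claim.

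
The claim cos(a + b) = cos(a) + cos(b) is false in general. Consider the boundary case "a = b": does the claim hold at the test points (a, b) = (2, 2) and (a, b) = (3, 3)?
At (2, 2): LHS = cos(4) ≈ -0.6536 ≠ RHS = 2·cos(2) ≈ -0.8323
At (3, 3): LHS = cos(6) ≈ 0.9602 ≠ RHS = 2·cos(3) ≈ -1.98

Answer: No, fails at both test points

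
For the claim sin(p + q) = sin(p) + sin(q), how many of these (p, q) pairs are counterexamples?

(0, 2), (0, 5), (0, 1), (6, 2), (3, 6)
2

Testing each pair:
(0, 2): LHS = sin(2) ≈ 0.9093, RHS = sin(2) ≈ 0.9093 → satisfies claim
(0, 5): LHS = sin(5) ≈ -0.9589, RHS = sin(5) ≈ -0.9589 → satisfies claim
(0, 1): LHS = sin(1) ≈ 0.8415, RHS = sin(1) ≈ 0.8415 → satisfies claim
(6, 2): LHS = sin(8) ≈ 0.9894, RHS = sin(6) + sin(2) ≈ 0.6299 → counterexample
(3, 6): LHS = sin(9) ≈ 0.4121, RHS = sin(6) + sin(3) ≈ -0.1383 → counterexample

That makes 2 counterexamples.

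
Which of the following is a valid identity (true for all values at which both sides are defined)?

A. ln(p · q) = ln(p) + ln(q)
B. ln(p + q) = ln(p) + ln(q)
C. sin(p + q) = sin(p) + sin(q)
A: holds — e.g. at (3, 4), both sides equal ln(12) ≈ 2.485.
B: fails at (5, 5) — LHS = ln(10) ≈ 2.303, RHS = 2·ln(5) ≈ 3.219.
C: fails at (5, 8) — LHS = sin(13) ≈ 0.4202, RHS = sin(5) + sin(8) ≈ 0.03043.

Answer: A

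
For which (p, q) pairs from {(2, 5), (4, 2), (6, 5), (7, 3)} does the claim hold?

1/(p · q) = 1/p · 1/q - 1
Testing each pair:
(2, 5): LHS = 1/10, RHS = -9/10 → fails
(4, 2): LHS = 1/8, RHS = -7/8 → fails
(6, 5): LHS = 1/30, RHS = -29/30 → fails
(7, 3): LHS = 1/21, RHS = -20/21 → fails

No pair satisfies the claim.

Answer: None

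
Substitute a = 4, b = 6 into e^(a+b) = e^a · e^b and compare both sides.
LHS = e^(4+6) = e^10 ≈ 22026.5
RHS = e^4 · e^6 = e^10 ≈ 22026.5

LHS = RHS: the two sides agree.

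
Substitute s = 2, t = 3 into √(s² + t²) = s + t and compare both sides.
LHS = √(2² + 3²) = √(13) ≈ 3.606
RHS = 2 + 3 = 5

LHS ≠ RHS (they differ by about 1.394), so the equation does not hold here.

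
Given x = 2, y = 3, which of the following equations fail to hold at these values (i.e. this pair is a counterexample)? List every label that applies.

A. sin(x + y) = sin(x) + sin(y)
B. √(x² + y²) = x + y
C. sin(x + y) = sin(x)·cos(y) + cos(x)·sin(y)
Evaluating each claim at the given values:
A. LHS = sin(5) ≈ -0.9589, RHS = sin(3) + sin(2) ≈ 1.05 → fails here (LHS ≠ RHS)
B. LHS = √(13) ≈ 3.606, RHS = 5 → fails here (LHS ≠ RHS)
C. LHS = sin(5) ≈ -0.9589, RHS = sin(2)·cos(3) + sin(3)·cos(2) ≈ -0.9589 → holds here (LHS = RHS)

Answer: A, B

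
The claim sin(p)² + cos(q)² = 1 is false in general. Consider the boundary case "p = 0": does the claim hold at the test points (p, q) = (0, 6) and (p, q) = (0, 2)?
At (0, 6): LHS = cos(6)² ≈ 0.9219 ≠ RHS = 1
At (0, 2): LHS = cos(2)² ≈ 0.1732 ≠ RHS = 1

Answer: No, fails at both test points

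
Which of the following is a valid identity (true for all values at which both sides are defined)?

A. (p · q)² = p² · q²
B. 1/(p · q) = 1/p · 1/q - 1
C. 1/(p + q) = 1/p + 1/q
A: holds — e.g. at (3, 7), both sides equal 441.
B: fails at (2, 4) — LHS = 1/8, RHS = -7/8.
C: fails at (2, 3) — LHS = 1/5, RHS = 5/6.

Answer: A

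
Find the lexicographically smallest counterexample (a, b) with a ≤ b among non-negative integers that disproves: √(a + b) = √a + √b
At (0, 3): both sides equal √(3) ≈ 1.732, so it holds there.
At (0, 7): both sides equal √(7) ≈ 2.646, so it holds there.

Substituting (1, 1) into the claim:
LHS = √(1 + 1) = √(2) ≈ 1.414
RHS = √1 + √1 = 2

Since LHS ≠ RHS, this pair disproves the claim, and no lexicographically smaller pair (a ≤ b, non-negative integers) does.

For instance (4, 7) is also a counterexample (LHS = √(11) ≈ 3.317, RHS = 2 + √(7) ≈ 4.646), but it's lexicographically larger.

Answer: (a, b) = (1, 1)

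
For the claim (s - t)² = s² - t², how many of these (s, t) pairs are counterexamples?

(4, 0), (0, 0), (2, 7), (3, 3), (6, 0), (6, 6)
1

Testing each pair:
(4, 0): LHS = 16, RHS = 16 → satisfies claim
(0, 0): LHS = 0, RHS = 0 → satisfies claim
(2, 7): LHS = 25, RHS = -45 → counterexample
(3, 3): LHS = 0, RHS = 0 → satisfies claim
(6, 0): LHS = 36, RHS = 36 → satisfies claim
(6, 6): LHS = 0, RHS = 0 → satisfies claim

That makes 1 counterexample.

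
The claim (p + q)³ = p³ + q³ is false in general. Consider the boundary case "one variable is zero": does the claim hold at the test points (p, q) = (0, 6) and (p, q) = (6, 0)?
Yes, holds at both test points

At (0, 6): LHS = 216, RHS = 216 → equal
At (6, 0): LHS = 216, RHS = 216 → equal

So the claim does hold at both of these boundary points, even though it is not an identity.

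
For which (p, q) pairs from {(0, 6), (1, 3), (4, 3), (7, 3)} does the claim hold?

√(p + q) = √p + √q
Testing each pair:
(0, 6): LHS = √(6) ≈ 2.449, RHS = √(6) ≈ 2.449 → holds
(1, 3): LHS = 2, RHS = 1 + √(3) ≈ 2.732 → fails
(4, 3): LHS = √(7) ≈ 2.646, RHS = √(3) + 2 ≈ 3.732 → fails
(7, 3): LHS = √(10) ≈ 3.162, RHS = √(3) + √(7) ≈ 4.378 → fails

1 of 4 pairs satisfies the claim.

Answer: (0, 6)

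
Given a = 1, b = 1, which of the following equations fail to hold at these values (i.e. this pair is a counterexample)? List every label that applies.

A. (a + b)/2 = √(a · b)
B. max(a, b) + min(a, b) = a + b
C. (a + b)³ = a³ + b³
Evaluating each claim at the given values:
A. LHS = 1, RHS = 1 → holds here (LHS = RHS)
B. LHS = 2, RHS = 2 → holds here (LHS = RHS)
C. LHS = 8, RHS = 2 → fails here (LHS ≠ RHS)

Answer: C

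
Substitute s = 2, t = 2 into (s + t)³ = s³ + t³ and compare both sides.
LHS = (2 + 2)³ = 64
RHS = 2³ + 2³ = 16

LHS ≠ RHS, so the equation does not hold here.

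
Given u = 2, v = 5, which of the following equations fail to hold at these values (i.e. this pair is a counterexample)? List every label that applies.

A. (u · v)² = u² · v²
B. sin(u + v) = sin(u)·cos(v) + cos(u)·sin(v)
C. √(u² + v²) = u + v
Evaluating each claim at the given values:
A. LHS = 100, RHS = 100 → holds here (LHS = RHS)
B. LHS = sin(7) ≈ 0.657, RHS = sin(2)·cos(5) + sin(5)·cos(2) ≈ 0.657 → holds here (LHS = RHS)
C. LHS = √(29) ≈ 5.385, RHS = 7 → fails here (LHS ≠ RHS)

Answer: C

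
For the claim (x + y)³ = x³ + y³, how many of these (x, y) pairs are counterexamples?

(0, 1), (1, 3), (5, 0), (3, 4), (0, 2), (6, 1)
Testing each pair:
(0, 1): LHS = 1, RHS = 1 → satisfies claim
(1, 3): LHS = 64, RHS = 28 → counterexample
(5, 0): LHS = 125, RHS = 125 → satisfies claim
(3, 4): LHS = 343, RHS = 91 → counterexample
(0, 2): LHS = 8, RHS = 8 → satisfies claim
(6, 1): LHS = 343, RHS = 217 → counterexample

That makes 3 counterexamples.

Answer: 3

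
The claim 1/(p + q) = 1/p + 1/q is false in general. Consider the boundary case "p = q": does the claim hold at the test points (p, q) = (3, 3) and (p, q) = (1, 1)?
At (3, 3): LHS = 1/6 ≠ RHS = 2/3
At (1, 1): LHS = 1/2 ≠ RHS = 2

Answer: No, fails at both test points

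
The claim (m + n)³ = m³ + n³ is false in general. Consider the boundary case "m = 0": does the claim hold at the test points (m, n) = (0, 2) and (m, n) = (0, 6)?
Yes, holds at both test points

At (0, 2): LHS = 8, RHS = 8 → equal
At (0, 6): LHS = 216, RHS = 216 → equal

So the claim does hold at both of these boundary points, even though it is not an identity.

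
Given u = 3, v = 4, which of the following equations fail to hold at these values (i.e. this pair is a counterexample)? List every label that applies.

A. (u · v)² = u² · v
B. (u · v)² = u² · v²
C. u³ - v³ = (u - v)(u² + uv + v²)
Evaluating each claim at the given values:
A. LHS = 144, RHS = 36 → fails here (LHS ≠ RHS)
B. LHS = 144, RHS = 144 → holds here (LHS = RHS)
C. LHS = -37, RHS = -37 → holds here (LHS = RHS)

Answer: A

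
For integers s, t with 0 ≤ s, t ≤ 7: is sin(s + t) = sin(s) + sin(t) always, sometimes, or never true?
Sometimes true

It holds at (s, t) = (1, 0) (both sides equal sin(1) ≈ 0.8415), but fails at (s, t) = (3, 1) (LHS = sin(4) ≈ -0.7568, RHS = sin(3) + sin(1) ≈ 0.9826).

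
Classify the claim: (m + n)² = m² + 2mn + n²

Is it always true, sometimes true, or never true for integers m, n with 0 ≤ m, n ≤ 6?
Always true

The identity holds for every pair in the range. For instance at (m, n) = (5, 1): both sides equal 36.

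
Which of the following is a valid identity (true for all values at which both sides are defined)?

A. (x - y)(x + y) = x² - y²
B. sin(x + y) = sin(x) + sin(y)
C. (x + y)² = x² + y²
A: holds — e.g. at (1, 1), both sides equal 0.
B: fails at (3, 3) — LHS = sin(6) ≈ -0.2794, RHS = 2·sin(3) ≈ 0.2822.
C: fails at (2, 3) — LHS = 25, RHS = 13.

Answer: A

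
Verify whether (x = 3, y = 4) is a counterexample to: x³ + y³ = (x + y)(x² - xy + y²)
No

Substituting x = 3, y = 4:
LHS = 3³ + 4³ = 91
RHS = (3 + 4)(3² - 3·4 + 4²) = 91

The sides agree, so this pair does not disprove the claim.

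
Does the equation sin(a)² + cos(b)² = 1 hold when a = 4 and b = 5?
Substituting a = 4, b = 5:

LHS = sin(4)² + cos(5)² ≈ 0.6532
RHS = 1

LHS ≠ RHS, so the equation does not hold at this point.

Answer: Fails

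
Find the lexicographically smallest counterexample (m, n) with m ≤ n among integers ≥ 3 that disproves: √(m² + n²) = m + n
(m, n) = (3, 3)

Substituting (3, 3) into the claim:
LHS = √(3² + 3²) = 3·√(2) ≈ 4.243
RHS = 3 + 3 = 6

Since LHS ≠ RHS, this pair disproves the claim, and no lexicographically smaller pair (m ≤ n, integers ≥ 3) does.

For instance (3, 7) is also a counterexample (LHS = √(58) ≈ 7.616, RHS = 10), but it's lexicographically larger.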